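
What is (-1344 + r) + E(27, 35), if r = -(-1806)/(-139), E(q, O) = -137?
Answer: -207665/139 ≈ -1494.0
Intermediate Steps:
r = -1806/139 (r = -(-1806)*(-1)/139 = -42*43/139 = -1806/139 ≈ -12.993)
(-1344 + r) + E(27, 35) = (-1344 - 1806/139) - 137 = -188622/139 - 137 = -207665/139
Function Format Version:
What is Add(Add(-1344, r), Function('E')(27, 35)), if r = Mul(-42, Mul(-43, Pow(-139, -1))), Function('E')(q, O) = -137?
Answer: Rational(-207665, 139) ≈ -1494.0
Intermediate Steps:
r = Rational(-1806, 139) (r = Mul(-42, Mul(-43, Rational(-1, 139))) = Mul(-42, Rational(43, 139)) = Rational(-1806, 139) ≈ -12.993)
Add(Add(-1344, r), Function('E')(27, 35)) = Add(Add(-1344, Rational(-1806, 139)), -137) = Add(Rational(-188622, 139), -137) = Rational(-207665, 139)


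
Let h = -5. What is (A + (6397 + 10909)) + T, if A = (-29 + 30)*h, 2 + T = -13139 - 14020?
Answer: -9860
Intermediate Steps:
T = -27161 (T = -2 + (-13139 - 14020) = -2 - 27159 = -27161)
A = -5 (A = (-29 + 30)*(-5) = 1*(-5) = -5)
(A + (6397 + 10909)) + T = (-5 + (6397 + 10909)) - 27161 = (-5 + 17306) - 27161 = 17301 - 27161 = -9860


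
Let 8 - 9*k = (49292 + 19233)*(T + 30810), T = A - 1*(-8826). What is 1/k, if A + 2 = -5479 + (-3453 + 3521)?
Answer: -9/2345131067 ≈ -3.8377e-9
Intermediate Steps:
A = -5413 (A = -2 + (-5479 + (-3453 + 3521)) = -2 + (-5479 + 68) = -2 - 5411 = -5413)
T = 3413 (T = -5413 - 1*(-8826) = -5413 + 8826 = 3413)
k = -2345131067/9 (k = 8/9 - (49292 + 19233)*(3413 + 30810)/9 = 8/9 - 68525*34223/9 = 8/9 - ⅑*2345131075 = 8/9 - 2345131075/9 = -2345131067/9 ≈ -2.6057e+8)
1/k = 1/(-2345131067/9) = -9/2345131067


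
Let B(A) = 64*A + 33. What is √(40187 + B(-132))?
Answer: 26*√47 ≈ 178.25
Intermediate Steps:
B(A) = 33 + 64*A
√(40187 + B(-132)) = √(40187 + (33 + 64*(-132))) = √(40187 + (33 - 8448)) = √(40187 - 8415) = √31772 = 26*√47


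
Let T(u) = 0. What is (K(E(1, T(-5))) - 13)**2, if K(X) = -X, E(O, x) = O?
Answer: 196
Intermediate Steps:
(K(E(1, T(-5))) - 13)**2 = (-1*1 - 13)**2 = (-1 - 13)**2 = (-14)**2 = 196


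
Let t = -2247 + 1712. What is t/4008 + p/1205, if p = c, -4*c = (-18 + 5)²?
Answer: -814013/4829640 ≈ -0.16855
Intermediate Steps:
t = -535
c = -169/4 (c = -(-18 + 5)²/4 = -¼*(-13)² = -¼*169 = -169/4 ≈ -42.250)
p = -169/4 ≈ -42.250
t/4008 + p/1205 = -535/4008 - 169/4/1205 = -535*1/4008 - 169/4*1/1205 = -535/4008 - 169/4820 = -814013/4829640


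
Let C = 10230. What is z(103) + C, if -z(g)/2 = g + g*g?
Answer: -11194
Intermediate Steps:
z(g) = -2*g - 2*g**2 (z(g) = -2*(g + g*g) = -2*(g + g**2) = -2*g - 2*g**2)
z(103) + C = -2*103*(1 + 103) + 10230 = -2*103*104 + 10230 = -21424 + 10230 = -11194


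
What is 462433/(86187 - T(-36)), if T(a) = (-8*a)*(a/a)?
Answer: 462433/85899 ≈ 5.3835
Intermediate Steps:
T(a) = -8*a (T(a) = -8*a*1 = -8*a)
462433/(86187 - T(-36)) = 462433/(86187 - (-8)*(-36)) = 462433/(86187 - 1*288) = 462433/(86187 - 288) = 462433/85899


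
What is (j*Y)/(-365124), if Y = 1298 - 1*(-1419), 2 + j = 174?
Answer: -116831/91281 ≈ -1.2799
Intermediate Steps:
j = 172 (j = -2 + 174 = 172)
Y = 2717 (Y = 1298 + 1419 = 2717)
(j*Y)/(-365124) = (172*2717)/(-365124) = 467324*(-1/365124) = -116831/91281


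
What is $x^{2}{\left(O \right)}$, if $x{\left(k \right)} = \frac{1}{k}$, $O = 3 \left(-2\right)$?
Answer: $\frac{1}{36} \approx 0.027778$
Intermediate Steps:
$O = -6$
$x^{2}{\left(O \right)} = \left(\frac{1}{-6}\right)^{2} = \left(- \frac{1}{6}\right)^{2} = \frac{1}{36}$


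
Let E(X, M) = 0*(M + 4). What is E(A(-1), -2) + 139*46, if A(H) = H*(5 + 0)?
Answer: 6394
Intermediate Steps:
A(H) = 5*H (A(H) = H*5 = 5*H)
E(X, M) = 0 (E(X, M) = 0*(4 + M) = 0)
E(A(-1), -2) + 139*46 = 0 + 139*46 = 0 + 6394 = 6394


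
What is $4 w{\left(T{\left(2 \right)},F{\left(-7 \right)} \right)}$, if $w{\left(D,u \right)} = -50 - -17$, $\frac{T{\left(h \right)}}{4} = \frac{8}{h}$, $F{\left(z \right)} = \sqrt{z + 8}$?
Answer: $-132$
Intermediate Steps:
$F{\left(z \right)} = \sqrt{8 + z}$
$T{\left(h \right)} = \frac{32}{h}$ ($T{\left(h \right)} = 4 \frac{8}{h} = \frac{32}{h}$)
$w{\left(D,u \right)} = -33$ ($w{\left(D,u \right)} = -50 + 17 = -33$)
$4 w{\left(T{\left(2 \right)},F{\left(-7 \right)} \right)} = 4 \left(-33\right) = -132$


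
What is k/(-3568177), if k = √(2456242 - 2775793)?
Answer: -I*√319551/3568177 ≈ -0.00015842*I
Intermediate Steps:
k = I*√319551 (k = √(-319551) = I*√319551 ≈ 565.29*I)
k/(-3568177) = (I*√319551)/(-3568177) = (I*√319551)*(-1/3568177) = -I*√319551/3568177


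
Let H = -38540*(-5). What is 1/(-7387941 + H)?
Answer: -1/7195241 ≈ -1.3898e-7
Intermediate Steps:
H = 192700
1/(-7387941 + H) = 1/(-7387941 + 192700) = 1/(-7195241) = -1/7195241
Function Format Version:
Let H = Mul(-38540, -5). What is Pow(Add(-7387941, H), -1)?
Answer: Rational(-1, 7195241) ≈ -1.3898e-7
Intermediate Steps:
H = 192700
Pow(Add(-7387941, H), -1) = Pow(Add(-7387941, 192700), -1) = Pow(-7195241, -1) = Rational(-1, 7195241)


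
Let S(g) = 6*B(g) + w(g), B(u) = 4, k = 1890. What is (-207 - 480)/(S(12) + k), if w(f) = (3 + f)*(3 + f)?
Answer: -229/713 ≈ -0.32118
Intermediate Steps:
w(f) = (3 + f)**2
S(g) = 24 + (3 + g)**2 (S(g) = 6*4 + (3 + g)**2 = 24 + (3 + g)**2)
(-207 - 480)/(S(12) + k) = (-207 - 480)/((24 + (3 + 12)**2) + 1890) = -687/((24 + 15**2) + 1890) = -687/((24 + 225) + 1890) = -687/(249 + 1890) = -687/2139 = -687*1/2139 = -229/713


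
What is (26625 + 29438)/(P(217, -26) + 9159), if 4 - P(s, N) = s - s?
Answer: 8009/1309 ≈ 6.1184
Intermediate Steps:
P(s, N) = 4 (P(s, N) = 4 - (s - s) = 4 - 1*0 = 4 + 0 = 4)
(26625 + 29438)/(P(217, -26) + 9159) = (26625 + 29438)/(4 + 9159) = 56063/9163 = 56063*(1/9163) = 8009/1309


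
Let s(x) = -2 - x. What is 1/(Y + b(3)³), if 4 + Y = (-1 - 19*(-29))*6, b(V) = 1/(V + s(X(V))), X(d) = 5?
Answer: 64/210943 ≈ 0.00030340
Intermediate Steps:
b(V) = 1/(-7 + V) (b(V) = 1/(V + (-2 - 1*5)) = 1/(V + (-2 - 5)) = 1/(V - 7) = 1/(-7 + V))
Y = 3296 (Y = -4 + (-1 - 19*(-29))*6 = -4 + (-1 + 551)*6 = -4 + 550*6 = -4 + 3300 = 3296)
1/(Y + b(3)³) = 1/(3296 + (1/(-7 + 3))³) = 1/(3296 + (1/(-4))³) = 1/(3296 + (-¼)³) = 1/(3296 - 1/64) = 1/(210943/64) = 64/210943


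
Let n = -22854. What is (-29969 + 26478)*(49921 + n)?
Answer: -94490897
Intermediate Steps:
(-29969 + 26478)*(49921 + n) = (-29969 + 26478)*(49921 - 22854) = -3491*27067 = -94490897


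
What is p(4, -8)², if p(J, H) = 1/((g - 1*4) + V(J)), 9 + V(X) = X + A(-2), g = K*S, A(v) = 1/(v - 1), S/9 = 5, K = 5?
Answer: 9/418609 ≈ 2.1500e-5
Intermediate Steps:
S = 45 (S = 9*5 = 45)
A(v) = 1/(-1 + v)
g = 225 (g = 5*45 = 225)
V(X) = -28/3 + X (V(X) = -9 + (X + 1/(-1 - 2)) = -9 + (X + 1/(-3)) = -9 + (X - ⅓) = -9 + (-⅓ + X) = -28/3 + X)
p(J, H) = 1/(635/3 + J) (p(J, H) = 1/((225 - 1*4) + (-28/3 + J)) = 1/((225 - 4) + (-28/3 + J)) = 1/(221 + (-28/3 + J)) = 1/(635/3 + J))
p(4, -8)² = (3/(635 + 3*4))² = (3/(635 + 12))² = (3/647)² = 9/418609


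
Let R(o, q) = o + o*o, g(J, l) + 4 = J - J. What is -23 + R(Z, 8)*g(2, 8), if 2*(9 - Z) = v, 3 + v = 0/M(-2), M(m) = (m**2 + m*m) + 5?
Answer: -506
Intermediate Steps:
M(m) = 5 + 2*m**2 (M(m) = (m**2 + m**2) + 5 = 2*m**2 + 5 = 5 + 2*m**2)
g(J, l) = -4 (g(J, l) = -4 + (J - J) = -4 + 0 = -4)
v = -3 (v = -3 + 0/(5 + 2*(-2)**2) = -3 + 0/(5 + 2*4) = -3 + 0/(5 + 8) = -3 + 0/13 = -3 + 0*(1/13) = -3 + 0 = -3)
Z = 21/2 (Z = 9 - 1/2*(-3) = 9 + 3/2 = 21/2 ≈ 10.500)
R(o, q) = o + o**2
-23 + R(Z, 8)*g(2, 8) = -23 + (21*(1 + 21/2)/2)*(-4) = -23 + ((21/2)*(23/2))*(-4) = -23 + (483/4)*(-4) = -23 - 483 = -506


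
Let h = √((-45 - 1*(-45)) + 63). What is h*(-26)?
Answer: -78*√7 ≈ -206.37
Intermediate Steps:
h = 3*√7 (h = √((-45 + 45) + 63) = √(0 + 63) = √63 = 3*√7 ≈ 7.9373)
h*(-26) = (3*√7)*(-26) = -78*√7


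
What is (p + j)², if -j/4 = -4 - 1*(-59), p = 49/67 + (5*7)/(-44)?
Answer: 420875265001/8690704 ≈ 48428.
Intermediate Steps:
p = -189/2948 (p = 49*(1/67) + 35*(-1/44) = 49/67 - 35/44 = -189/2948 ≈ -0.064111)
j = -220 (j = -4*(-4 - 1*(-59)) = -4*(-4 + 59) = -4*55 = -220)
(p + j)² = (-189/2948 - 220)² = (-648749/2948)² = 420875265001/8690704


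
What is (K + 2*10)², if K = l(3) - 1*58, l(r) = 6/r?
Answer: 1296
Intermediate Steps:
K = -56 (K = 6/3 - 1*58 = 6*(⅓) - 58 = 2 - 58 = -56)
(K + 2*10)² = (-56 + 2*10)² = (-56 + 20)² = (-36)² = 1296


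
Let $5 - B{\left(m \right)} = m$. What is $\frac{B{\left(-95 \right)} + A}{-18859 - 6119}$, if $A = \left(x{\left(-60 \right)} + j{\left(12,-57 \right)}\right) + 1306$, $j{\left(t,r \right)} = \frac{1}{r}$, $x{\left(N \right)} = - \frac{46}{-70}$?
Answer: $- \frac{1403123}{24915555} \approx -0.056315$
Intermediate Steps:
$x{\left(N \right)} = \frac{23}{35}$ ($x{\left(N \right)} = \left(-46\right) \left(- \frac{1}{70}\right) = \frac{23}{35}$)
$B{\left(m \right)} = 5 - m$
$A = \frac{2606746}{1995}$ ($A = \left(\frac{23}{35} + \frac{1}{-57}\right) + 1306 = \left(\frac{23}{35} - \frac{1}{57}\right) + 1306 = \frac{1276}{1995} + 1306 = \frac{2606746}{1995} \approx 1306.6$)
$\frac{B{\left(-95 \right)} + A}{-18859 - 6119} = \frac{\left(5 - -95\right) + \frac{2606746}{1995}}{-18859 - 6119} = \frac{\left(5 + 95\right) + \frac{2606746}{1995}}{-24978} = \left(100 + \frac{2606746}{1995}\right) \left(- \frac{1}{24978}\right) = \frac{2806246}{1995} \left(- \frac{1}{24978}\right) = - \frac{1403123}{24915555}$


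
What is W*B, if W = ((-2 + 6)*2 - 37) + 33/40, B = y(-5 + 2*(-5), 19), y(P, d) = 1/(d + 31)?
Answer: -1127/2000 ≈ -0.56350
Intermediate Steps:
y(P, d) = 1/(31 + d)
B = 1/50 (B = 1/(31 + 19) = 1/50 ≈ 0.020000)
W = -1127/40 (W = (4*2 - 37) + 33*(1/40) = (8 - 37) + 33/40 = -29 + 33/40 = -1127/40 ≈ -28.175)
W*B = -1127/40*1/50 = -1127/2000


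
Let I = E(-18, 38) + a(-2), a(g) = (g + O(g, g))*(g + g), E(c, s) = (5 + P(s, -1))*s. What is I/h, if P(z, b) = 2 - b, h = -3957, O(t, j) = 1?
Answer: -308/3957 ≈ -0.077837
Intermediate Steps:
E(c, s) = 8*s (E(c, s) = (5 + (2 - 1*(-1)))*s = (5 + (2 + 1))*s = (5 + 3)*s = 8*s)
a(g) = 2*g*(1 + g) (a(g) = (g + 1)*(g + g) = (1 + g)*(2*g) = 2*g*(1 + g))
I = 308 (I = 8*38 + 2*(-2)*(1 - 2) = 304 + 2*(-2)*(-1) = 304 + 4 = 308)
I/h = 308/(-3957) = 308*(-1/3957) = -308/3957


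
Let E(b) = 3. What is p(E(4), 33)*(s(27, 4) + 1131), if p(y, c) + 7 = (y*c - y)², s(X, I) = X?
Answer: 10664022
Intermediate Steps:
p(y, c) = -7 + (-y + c*y)² (p(y, c) = -7 + (y*c - y)² = -7 + (c*y - y)² = -7 + (-y + c*y)²)
p(E(4), 33)*(s(27, 4) + 1131) = (-7 + 3²*(-1 + 33)²)*(27 + 1131) = (-7 + 9*32²)*1158 = (-7 + 9*1024)*1158 = (-7 + 9216)*1158 = 9209*1158 = 10664022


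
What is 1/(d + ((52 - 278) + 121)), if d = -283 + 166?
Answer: -1/222 ≈ -0.0045045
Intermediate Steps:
d = -117
1/(d + ((52 - 278) + 121)) = 1/(-117 + ((52 - 278) + 121)) = 1/(-117 + (-226 + 121)) = 1/(-117 - 105) = 1/(-222) = -1/222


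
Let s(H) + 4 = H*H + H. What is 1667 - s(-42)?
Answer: -51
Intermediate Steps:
s(H) = -4 + H + H² (s(H) = -4 + (H*H + H) = -4 + (H² + H) = -4 + (H + H²) = -4 + H + H²)
1667 - s(-42) = 1667 - (-4 - 42 + (-42)²) = 1667 - (-4 - 42 + 1764) = 1667 - 1*1718 = 1667 - 1718 = -51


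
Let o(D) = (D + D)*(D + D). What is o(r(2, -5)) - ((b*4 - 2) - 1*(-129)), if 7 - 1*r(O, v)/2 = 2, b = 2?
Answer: 265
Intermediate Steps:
r(O, v) = 10 (r(O, v) = 14 - 2*2 = 14 - 4 = 10)
o(D) = 4*D² (o(D) = (2*D)*(2*D) = 4*D²)
o(r(2, -5)) - ((b*4 - 2) - 1*(-129)) = 4*10² - ((2*4 - 2) - 1*(-129)) = 4*100 - ((8 - 2) + 129) = 400 - (6 + 129) = 400 - 1*135 = 400 - 135 = 265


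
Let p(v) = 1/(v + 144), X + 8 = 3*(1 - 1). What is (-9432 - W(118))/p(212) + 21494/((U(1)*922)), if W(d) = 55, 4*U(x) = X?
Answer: -3113947731/922 ≈ -3.3774e+6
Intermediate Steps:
X = -8 (X = -8 + 3*(1 - 1) = -8 + 3*0 = -8 + 0 = -8)
U(x) = -2 (U(x) = (1/4)*(-8) = -2)
p(v) = 1/(144 + v)
(-9432 - W(118))/p(212) + 21494/((U(1)*922)) = (-9432 - 1*55)/(1/(144 + 212)) + 21494/((-2*922)) = (-9432 - 55)/(1/356) + 21494/(-1844) = -9487/1/356 + 21494*(-1/1844) = -9487*356 - 10747/922 = -3377372 - 10747/922 = -3113947731/922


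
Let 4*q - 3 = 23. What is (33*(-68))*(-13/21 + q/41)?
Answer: 296582/287 ≈ 1033.4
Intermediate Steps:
q = 13/2 (q = ¾ + (¼)*23 = ¾ + 23/4 = 13/2 ≈ 6.5000)
(33*(-68))*(-13/21 + q/41) = (33*(-68))*(-13/21 + (13/2)/41) = -2244*(-13*1/21 + (13/2)*(1/41)) = -2244*(-13/21 + 13/82) = -2244*(-793/1722) = 296582/287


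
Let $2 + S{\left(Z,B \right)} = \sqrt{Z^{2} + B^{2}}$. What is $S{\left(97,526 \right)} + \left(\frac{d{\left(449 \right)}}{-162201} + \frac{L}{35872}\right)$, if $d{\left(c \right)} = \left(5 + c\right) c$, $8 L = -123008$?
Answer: $- \frac{1340207177}{363654642} + \sqrt{286085} \approx 531.18$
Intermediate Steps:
$L = -15376$ ($L = \frac{1}{8} \left(-123008\right) = -15376$)
$d{\left(c \right)} = c \left(5 + c\right)$
$S{\left(Z,B \right)} = -2 + \sqrt{B^{2} + Z^{2}}$ ($S{\left(Z,B \right)} = -2 + \sqrt{Z^{2} + B^{2}} = -2 + \sqrt{B^{2} + Z^{2}}$)
$S{\left(97,526 \right)} + \left(\frac{d{\left(449 \right)}}{-162201} + \frac{L}{35872}\right) = \left(-2 + \sqrt{526^{2} + 97^{2}}\right) + \left(\frac{449 \left(5 + 449\right)}{-162201} - \frac{15376}{35872}\right) = \left(-2 + \sqrt{276676 + 9409}\right) + \left(449 \cdot 454 \left(- \frac{1}{162201}\right) - \frac{961}{2242}\right) = \left(-2 + \sqrt{286085}\right) + \left(203846 \left(- \frac{1}{162201}\right) - \frac{961}{2242}\right) = \left(-2 + \sqrt{286085}\right) - \frac{612897893}{363654642} = - \frac{1340207177}{363654642} + \sqrt{286085}$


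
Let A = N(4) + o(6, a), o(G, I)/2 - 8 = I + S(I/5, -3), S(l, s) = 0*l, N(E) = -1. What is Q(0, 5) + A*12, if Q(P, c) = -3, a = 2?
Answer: 225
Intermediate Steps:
S(l, s) = 0
o(G, I) = 16 + 2*I (o(G, I) = 16 + 2*(I + 0) = 16 + 2*I)
A = 19 (A = -1 + (16 + 2*2) = -1 + (16 + 4) = -1 + 20 = 19)
Q(0, 5) + A*12 = -3 + 19*12 = -3 + 228 = 225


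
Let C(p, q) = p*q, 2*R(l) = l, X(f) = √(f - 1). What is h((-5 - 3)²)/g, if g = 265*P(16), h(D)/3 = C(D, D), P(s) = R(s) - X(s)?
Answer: 98304/12985 + 12288*√15/12985 ≈ 11.236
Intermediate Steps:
X(f) = √(-1 + f)
R(l) = l/2
P(s) = s/2 - √(-1 + s)
h(D) = 3*D² (h(D) = 3*(D*D) = 3*D²)
g = 2120 - 265*√15 (g = 265*((½)*16 - √(-1 + 16)) = 265*(8 - √15) = 2120 - 265*√15 ≈ 1093.7)
h((-5 - 3)²)/g = (3*((-5 - 3)²)²)/(2120 - 265*√15) = (3*((-8)²)²)/(2120 - 265*√15) = (3*64²)/(2120 - 265*√15) = (3*4096)/(2120 - 265*√15) = 12288/(2120 - 265*√15)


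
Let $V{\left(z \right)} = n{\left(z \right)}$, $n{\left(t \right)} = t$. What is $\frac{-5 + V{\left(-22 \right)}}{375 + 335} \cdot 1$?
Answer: $- \frac{27}{710} \approx -0.038028$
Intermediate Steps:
$V{\left(z \right)} = z$
$\frac{-5 + V{\left(-22 \right)}}{375 + 335} \cdot 1 = \frac{-5 - 22}{375 + 335} \cdot 1 = - \frac{27}{710} \cdot 1 = \left(-27\right) \frac{1}{710} \cdot 1 = \left(- \frac{27}{710}\right) 1 = - \frac{27}{710}$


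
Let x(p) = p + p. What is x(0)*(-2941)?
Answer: 0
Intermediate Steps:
x(p) = 2*p
x(0)*(-2941) = (2*0)*(-2941) = 0*(-2941) = 0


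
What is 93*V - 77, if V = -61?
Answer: -5750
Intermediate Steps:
93*V - 77 = 93*(-61) - 77 = -5673 - 77 = -5750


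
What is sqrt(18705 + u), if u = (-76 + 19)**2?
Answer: sqrt(21954) ≈ 148.17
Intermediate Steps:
u = 3249 (u = (-57)**2 = 3249)
sqrt(18705 + u) = sqrt(18705 + 3249) = sqrt(21954)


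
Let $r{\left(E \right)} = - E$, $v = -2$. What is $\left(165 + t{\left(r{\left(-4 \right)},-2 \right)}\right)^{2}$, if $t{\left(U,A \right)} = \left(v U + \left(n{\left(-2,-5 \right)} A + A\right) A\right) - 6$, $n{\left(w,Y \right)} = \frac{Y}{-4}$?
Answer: $25600$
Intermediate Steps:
$n{\left(w,Y \right)} = - \frac{Y}{4}$ ($n{\left(w,Y \right)} = Y \left(- \frac{1}{4}\right) = - \frac{Y}{4}$)
$t{\left(U,A \right)} = -6 - 2 U + \frac{9 A^{2}}{4}$ ($t{\left(U,A \right)} = \left(- 2 U + \left(\left(- \frac{1}{4}\right) \left(-5\right) A + A\right) A\right) - 6 = \left(- 2 U + \left(\frac{5 A}{4} + A\right) A\right) - 6 = \left(- 2 U + \frac{9 A}{4} A\right) - 6 = \left(- 2 U + \frac{9 A^{2}}{4}\right) - 6 = -6 - 2 U + \frac{9 A^{2}}{4}$)
$\left(165 + t{\left(r{\left(-4 \right)},-2 \right)}\right)^{2} = \left(165 - \left(6 - 9 + 2 \left(-1\right) \left(-4\right)\right)\right)^{2} = \left(165 - 5\right)^{2} = 160^{2} = 25600$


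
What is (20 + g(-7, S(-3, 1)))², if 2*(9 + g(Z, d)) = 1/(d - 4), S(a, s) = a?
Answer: 23409/196 ≈ 119.43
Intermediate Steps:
g(Z, d) = -9 + 1/(2*(-4 + d)) (g(Z, d) = -9 + 1/(2*(d - 4)) = -9 + 1/(2*(-4 + d)))
(20 + g(-7, S(-3, 1)))² = (20 + (73 - 18*(-3))/(2*(-4 - 3)))² = (20 + (½)*(73 + 54)/(-7))² = (20 + (½)*(-⅐)*127)² = (20 - 127/14)² = (153/14)² = 23409/196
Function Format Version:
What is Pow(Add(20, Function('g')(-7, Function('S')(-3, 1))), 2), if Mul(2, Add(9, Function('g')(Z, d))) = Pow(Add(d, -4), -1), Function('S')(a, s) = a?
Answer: Rational(23409, 196) ≈ 119.43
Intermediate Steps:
Function('g')(Z, d) = Add(-9, Mul(Rational(1, 2), Pow(Add(-4, d), -1))) (Function('g')(Z, d) = Add(-9, Mul(Rational(1, 2), Pow(Add(d, -4), -1))) = Add(-9, Mul(Rational(1, 2), Pow(Add(-4, d), -1))))
Pow(Add(20, Function('g')(-7, Function('S')(-3, 1))), 2) = Pow(Add(20, Mul(Rational(1, 2), Pow(Add(-4, -3), -1), Add(73, Mul(-18, -3)))), 2) = Pow(Add(20, Mul(Rational(1, 2), Pow(-7, -1), Add(73, 54))), 2) = Pow(Add(20, Mul(Rational(1, 2), Rational(-1, 7), 127)), 2) = Pow(Add(20, Rational(-127, 14)), 2) = Pow(Rational(153, 14), 2) = Rational(23409, 196)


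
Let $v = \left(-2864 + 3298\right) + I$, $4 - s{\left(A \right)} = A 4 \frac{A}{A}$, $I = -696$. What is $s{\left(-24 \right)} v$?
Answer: $-26200$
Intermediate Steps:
$s{\left(A \right)} = 4 - 4 A$ ($s{\left(A \right)} = 4 - A 4 \frac{A}{A} = 4 - 4 A 1 = 4 - 4 A$)
$v = -262$ ($v = \left(-2864 + 3298\right) - 696 = 434 - 696 = -262$)
$s{\left(-24 \right)} v = \left(4 - -96\right) \left(-262\right) = \left(4 + 96\right) \left(-262\right) = 100 \left(-262\right) = -26200$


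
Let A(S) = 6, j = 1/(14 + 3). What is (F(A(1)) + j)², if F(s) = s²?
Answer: 375769/289 ≈ 1300.2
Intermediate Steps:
j = 1/17 ≈ 0.058824
(F(A(1)) + j)² = (6² + 1/17)² = (36 + 1/17)² = (613/17)² = 375769/289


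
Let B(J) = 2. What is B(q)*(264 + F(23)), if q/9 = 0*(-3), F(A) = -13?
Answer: 502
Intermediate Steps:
q = 0 (q = 9*(0*(-3)) = 9*0 = 0)
B(q)*(264 + F(23)) = 2*(264 - 13) = 2*251 = 502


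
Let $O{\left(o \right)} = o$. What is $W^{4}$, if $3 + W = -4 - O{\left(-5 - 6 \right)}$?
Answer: $256$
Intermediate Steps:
$W = 4$ ($W = -3 - \left(-1 - 6\right) = -3 - -7 = -3 + \left(-4 + 11\right) = -3 + 7 = 4$)
$W^{4} = 4^{4} = 256$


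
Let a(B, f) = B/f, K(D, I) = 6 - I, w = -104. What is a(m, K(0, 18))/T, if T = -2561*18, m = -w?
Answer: 1/5319 ≈ 0.00018801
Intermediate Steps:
m = 104 (m = -1*(-104) = 104)
T = -46098
a(m, K(0, 18))/T = (104/(6 - 1*18))/(-46098) = (104/(6 - 18))*(-1/46098) = (104/(-12))*(-1/46098) = (104*(-1/12))*(-1/46098) = -26/3*(-1/46098) = 1/5319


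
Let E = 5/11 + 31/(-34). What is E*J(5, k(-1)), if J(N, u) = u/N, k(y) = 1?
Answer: -171/1870 ≈ -0.091444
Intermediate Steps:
E = -171/374 (E = 5*(1/11) + 31*(-1/34) = 5/11 - 31/34 = -171/374 ≈ -0.45722)
E*J(5, k(-1)) = -171/(374*5) = -171/374*1/5 = -171/1870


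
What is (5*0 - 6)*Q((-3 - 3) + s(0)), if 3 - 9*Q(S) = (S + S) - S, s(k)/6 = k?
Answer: -6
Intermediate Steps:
s(k) = 6*k
Q(S) = 1/3 - S/9 (Q(S) = 1/3 - ((S + S) - S)/9 = 1/3 - (2*S - S)/9 = 1/3 - S/9)
(5*0 - 6)*Q((-3 - 3) + s(0)) = (5*0 - 6)*(1/3 - ((-3 - 3) + 6*0)/9) = (0 - 6)*(1/3 - (-6 + 0)/9) = -6*(1/3 - 1/9*(-6)) = -6*(1/3 + 2/3) = -6*1 = -6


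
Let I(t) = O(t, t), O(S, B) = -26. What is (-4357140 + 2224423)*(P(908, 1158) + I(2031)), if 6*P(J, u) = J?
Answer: -801901592/3 ≈ -2.6730e+8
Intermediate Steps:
I(t) = -26
P(J, u) = J/6
(-4357140 + 2224423)*(P(908, 1158) + I(2031)) = (-4357140 + 2224423)*((⅙)*908 - 26) = -2132717*(454/3 - 26) = -2132717*376/3 = -801901592/3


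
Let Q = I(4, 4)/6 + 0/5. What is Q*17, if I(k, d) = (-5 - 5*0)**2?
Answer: 425/6 ≈ 70.833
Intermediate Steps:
I(k, d) = 25 (I(k, d) = (-5 + 0)**2 = (-5)**2 = 25)
Q = 25/6 (Q = 25/6 + 0/5 = 25*(1/6) + 0*(1/5) = 25/6 + 0 = 25/6 ≈ 4.1667)
Q*17 = (25/6)*17 = 425/6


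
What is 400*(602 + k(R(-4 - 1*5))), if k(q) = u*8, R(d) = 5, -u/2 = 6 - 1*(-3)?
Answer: 183200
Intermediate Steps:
u = -18 (u = -2*(6 - 1*(-3)) = -2*(6 + 3) = -2*9 = -18)
k(q) = -144 (k(q) = -18*8 = -144)
400*(602 + k(R(-4 - 1*5))) = 400*(602 - 144) = 400*458 = 183200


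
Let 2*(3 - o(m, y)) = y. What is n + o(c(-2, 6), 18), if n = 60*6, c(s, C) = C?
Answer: 354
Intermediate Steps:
n = 360
o(m, y) = 3 - y/2
n + o(c(-2, 6), 18) = 360 + (3 - 1/2*18) = 360 + (3 - 9) = 360 - 6 = 354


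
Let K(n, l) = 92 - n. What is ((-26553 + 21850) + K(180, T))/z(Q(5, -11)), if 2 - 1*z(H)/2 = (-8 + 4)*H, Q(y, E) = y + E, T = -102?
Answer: 4791/44 ≈ 108.89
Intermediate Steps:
Q(y, E) = E + y
z(H) = 4 + 8*H (z(H) = 4 - 2*(-8 + 4)*H = 4 - (-8)*H = 4 + 8*H)
((-26553 + 21850) + K(180, T))/z(Q(5, -11)) = ((-26553 + 21850) + (92 - 1*180))/(4 + 8*(-11 + 5)) = (-4703 + (92 - 180))/(4 + 8*(-6)) = (-4703 - 88)/(4 - 48) = -4791/(-44) = -4791*(-1/44) = 4791/44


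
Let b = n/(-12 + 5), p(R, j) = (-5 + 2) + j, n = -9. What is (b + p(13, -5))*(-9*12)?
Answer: 5076/7 ≈ 725.14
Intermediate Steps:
p(R, j) = -3 + j
b = 9/7 (b = -9/(-12 + 5) = -9/(-7) = -9*(-⅐) = 9/7 ≈ 1.2857)
(b + p(13, -5))*(-9*12) = (9/7 + (-3 - 5))*(-9*12) = (9/7 - 8)*(-108) = -47/7*(-108) = 5076/7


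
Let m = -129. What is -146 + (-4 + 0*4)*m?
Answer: 370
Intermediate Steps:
-146 + (-4 + 0*4)*m = -146 + (-4 + 0*4)*(-129) = -146 + (-4 + 0)*(-129) = -146 - 4*(-129) = -146 + 516 = 370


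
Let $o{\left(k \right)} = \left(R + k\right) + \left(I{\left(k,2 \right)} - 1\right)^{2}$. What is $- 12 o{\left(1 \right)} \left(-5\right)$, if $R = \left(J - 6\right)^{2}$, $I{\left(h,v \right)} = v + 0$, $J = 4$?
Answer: $360$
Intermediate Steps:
$I{\left(h,v \right)} = v$
$R = 4$ ($R = \left(4 - 6\right)^{2} = \left(-2\right)^{2} = 4$)
$o{\left(k \right)} = 5 + k$ ($o{\left(k \right)} = \left(4 + k\right) + \left(2 - 1\right)^{2} = \left(4 + k\right) + 1^{2} = \left(4 + k\right) + 1 = 5 + k$)
$- 12 o{\left(1 \right)} \left(-5\right) = - 12 \left(5 + 1\right) \left(-5\right) = \left(-12\right) 6 \left(-5\right) = \left(-72\right) \left(-5\right) = 360$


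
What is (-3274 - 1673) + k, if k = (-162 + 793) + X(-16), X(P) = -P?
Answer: -4300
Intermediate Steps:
k = 647 (k = (-162 + 793) - 1*(-16) = 631 + 16 = 647)
(-3274 - 1673) + k = (-3274 - 1673) + 647 = -4947 + 647 = -4300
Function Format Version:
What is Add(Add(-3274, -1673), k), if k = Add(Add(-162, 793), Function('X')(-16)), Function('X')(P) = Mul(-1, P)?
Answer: -4300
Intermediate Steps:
k = 647 (k = Add(Add(-162, 793), Mul(-1, -16)) = Add(631, 16) = 647)
Add(Add(-3274, -1673), k) = Add(Add(-3274, -1673), 647) = Add(-4947, 647) = -4300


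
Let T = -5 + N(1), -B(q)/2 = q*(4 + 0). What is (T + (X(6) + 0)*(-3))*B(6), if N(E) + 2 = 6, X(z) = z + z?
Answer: 1776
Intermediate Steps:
X(z) = 2*z
N(E) = 4 (N(E) = -2 + 6 = 4)
B(q) = -8*q (B(q) = -2*q*(4 + 0) = -2*q*4 = -8*q)
T = -1 (T = -5 + 4 = -1)
(T + (X(6) + 0)*(-3))*B(6) = (-1 + (2*6 + 0)*(-3))*(-8*6) = (-1 + (12 + 0)*(-3))*(-48) = (-1 + 12*(-3))*(-48) = (-1 - 36)*(-48) = -37*(-48) = 1776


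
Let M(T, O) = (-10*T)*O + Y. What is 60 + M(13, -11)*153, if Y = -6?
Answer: 217932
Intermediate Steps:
M(T, O) = -6 - 10*O*T (M(T, O) = (-10*T)*O - 6 = -10*O*T - 6 = -6 - 10*O*T)
60 + M(13, -11)*153 = 60 + (-6 - 10*(-11)*13)*153 = 60 + (-6 + 1430)*153 = 60 + 1424*153 = 60 + 217872 = 217932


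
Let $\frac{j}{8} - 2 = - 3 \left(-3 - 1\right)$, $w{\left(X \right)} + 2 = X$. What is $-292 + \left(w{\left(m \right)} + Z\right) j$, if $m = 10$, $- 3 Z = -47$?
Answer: $\frac{7076}{3} \approx 2358.7$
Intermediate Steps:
$Z = \frac{47}{3}$ ($Z = \left(- \frac{1}{3}\right) \left(-47\right) = \frac{47}{3} \approx 15.667$)
$w{\left(X \right)} = -2 + X$
$j = 112$ ($j = 16 + 8 \left(- 3 \left(-3 - 1\right)\right) = 16 + 8 \left(\left(-3\right) \left(-4\right)\right) = 16 + 8 \cdot 12 = 16 + 96 = 112$)
$-292 + \left(w{\left(m \right)} + Z\right) j = -292 + \left(\left(-2 + 10\right) + \frac{47}{3}\right) 112 = -292 + \left(8 + \frac{47}{3}\right) 112 = -292 + \frac{71}{3} \cdot 112 = -292 + \frac{7952}{3} = \frac{7076}{3}$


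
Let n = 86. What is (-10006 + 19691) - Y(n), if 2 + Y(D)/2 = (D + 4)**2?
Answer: -6511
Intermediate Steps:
Y(D) = -4 + 2*(4 + D)**2 (Y(D) = -4 + 2*(D + 4)**2 = -4 + 2*(4 + D)**2)
(-10006 + 19691) - Y(n) = (-10006 + 19691) - (-4 + 2*(4 + 86)**2) = 9685 - (-4 + 2*90**2) = 9685 - (-4 + 2*8100) = 9685 - (-4 + 16200) = 9685 - 1*16196 = 9685 - 16196 = -6511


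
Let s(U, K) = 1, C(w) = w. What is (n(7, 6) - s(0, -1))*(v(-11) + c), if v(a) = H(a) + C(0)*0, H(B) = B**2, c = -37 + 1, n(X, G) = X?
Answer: 510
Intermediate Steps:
c = -36
v(a) = a**2 (v(a) = a**2 + 0*0 = a**2 + 0 = a**2)
(n(7, 6) - s(0, -1))*(v(-11) + c) = (7 - 1*1)*((-11)**2 - 36) = (7 - 1)*(121 - 36) = 6*85 = 510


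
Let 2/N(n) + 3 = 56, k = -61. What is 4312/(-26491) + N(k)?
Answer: -175554/1404023 ≈ -0.12504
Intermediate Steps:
N(n) = 2/53 (N(n) = 2/(-3 + 56) = 2/53)
4312/(-26491) + N(k) = 4312/(-26491) + 2/53 = 4312*(-1/26491) + 2/53 = -4312/26491 + 2/53 = -175554/1404023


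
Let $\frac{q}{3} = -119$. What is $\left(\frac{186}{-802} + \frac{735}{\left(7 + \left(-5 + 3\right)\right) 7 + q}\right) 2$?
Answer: $- \frac{46383}{9223} \approx -5.0291$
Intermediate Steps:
$q = -357$ ($q = 3 \left(-119\right) = -357$)
$\left(\frac{186}{-802} + \frac{735}{\left(7 + \left(-5 + 3\right)\right) 7 + q}\right) 2 = \left(\frac{186}{-802} + \frac{735}{\left(7 + \left(-5 + 3\right)\right) 7 - 357}\right) 2 = \left(186 \left(- \frac{1}{802}\right) + \frac{735}{\left(7 - 2\right) 7 - 357}\right) 2 = \left(- \frac{93}{401} + \frac{735}{5 \cdot 7 - 357}\right) 2 = \left(- \frac{93}{401} + \frac{735}{35 - 357}\right) 2 = \left(- \frac{93}{401} + \frac{735}{-322}\right) 2 = \left(- \frac{93}{401} + 735 \left(- \frac{1}{322}\right)\right) 2 = \left(- \frac{93}{401} - \frac{105}{46}\right) 2 = \left(- \frac{46383}{18446}\right) 2 = - \frac{46383}{9223}$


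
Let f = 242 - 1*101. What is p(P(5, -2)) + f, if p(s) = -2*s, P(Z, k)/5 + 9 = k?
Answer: 251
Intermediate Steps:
P(Z, k) = -45 + 5*k
f = 141 (f = 242 - 101 = 141)
p(P(5, -2)) + f = -2*(-45 + 5*(-2)) + 141 = -2*(-45 - 10) + 141 = -2*(-55) + 141 = 110 + 141 = 251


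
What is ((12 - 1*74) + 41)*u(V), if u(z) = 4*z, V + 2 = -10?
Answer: 1008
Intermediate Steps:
V = -12 (V = -2 - 10 = -12)
((12 - 1*74) + 41)*u(V) = ((12 - 1*74) + 41)*(4*(-12)) = ((12 - 74) + 41)*(-48) = (-62 + 41)*(-48) = -21*(-48) = 1008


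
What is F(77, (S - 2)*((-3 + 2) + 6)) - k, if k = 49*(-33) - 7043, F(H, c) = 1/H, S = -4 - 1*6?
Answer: 666821/77 ≈ 8660.0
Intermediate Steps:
S = -10 (S = -4 - 6 = -10)
k = -8660 (k = -1617 - 7043 = -8660)
F(77, (S - 2)*((-3 + 2) + 6)) - k = 1/77 - 1*(-8660) = 1/77 + 8660 = 666821/77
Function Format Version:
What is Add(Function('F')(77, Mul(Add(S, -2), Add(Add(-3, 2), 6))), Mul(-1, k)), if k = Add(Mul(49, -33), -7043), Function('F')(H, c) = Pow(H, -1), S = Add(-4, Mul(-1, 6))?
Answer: Rational(666821, 77) ≈ 8660.0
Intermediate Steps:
S = -10 (S = Add(-4, -6) = -10)
k = -8660 (k = Add(-1617, -7043) = -8660)
Add(Function('F')(77, Mul(Add(S, -2), Add(Add(-3, 2), 6))), Mul(-1, k)) = Add(Pow(77, -1), Mul(-1, -8660)) = Add(Rational(1, 77), 8660) = Rational(666821, 77)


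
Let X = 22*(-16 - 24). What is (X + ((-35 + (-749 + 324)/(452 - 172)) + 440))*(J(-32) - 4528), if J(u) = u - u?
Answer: 15103710/7 ≈ 2.1577e+6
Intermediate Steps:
J(u) = 0
X = -880 (X = 22*(-40) = -880)
(X + ((-35 + (-749 + 324)/(452 - 172)) + 440))*(J(-32) - 4528) = (-880 + ((-35 + (-749 + 324)/(452 - 172)) + 440))*(0 - 4528) = (-880 + ((-35 - 425/280) + 440))*(-4528) = (-880 + ((-35 - 425*1/280) + 440))*(-4528) = (-880 + ((-35 - 85/56) + 440))*(-4528) = (-880 + (-2045/56 + 440))*(-4528) = (-880 + 22595/56)*(-4528) = -26685/56*(-4528) = 15103710/7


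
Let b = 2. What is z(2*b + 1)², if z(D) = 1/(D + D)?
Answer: 1/100 ≈ 0.010000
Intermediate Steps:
z(D) = 1/(2*D)
z(2*b + 1)² = (1/(2*(2*2 + 1)))² = (1/(2*(4 + 1)))² = ((½)/5)² = ((½)*(⅕))² = (⅒)² = 1/100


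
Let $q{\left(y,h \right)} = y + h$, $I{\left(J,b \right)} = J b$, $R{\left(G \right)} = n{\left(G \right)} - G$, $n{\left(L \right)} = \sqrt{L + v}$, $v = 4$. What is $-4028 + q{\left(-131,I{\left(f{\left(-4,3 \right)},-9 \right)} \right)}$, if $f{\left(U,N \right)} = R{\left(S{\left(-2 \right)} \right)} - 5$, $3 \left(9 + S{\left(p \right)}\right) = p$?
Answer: $-4201 - 3 i \sqrt{51} \approx -4201.0 - 21.424 i$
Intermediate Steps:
$S{\left(p \right)} = -9 + \frac{p}{3}$
$n{\left(L \right)} = \sqrt{4 + L}$ ($n{\left(L \right)} = \sqrt{L + 4} = \sqrt{4 + L}$)
$R{\left(G \right)} = \sqrt{4 + G} - G$
$f{\left(U,N \right)} = \frac{14}{3} + \frac{i \sqrt{51}}{3}$ ($f{\left(U,N \right)} = \left(\sqrt{4 + \left(-9 + \frac{1}{3} \left(-2\right)\right)} - \left(-9 + \frac{1}{3} \left(-2\right)\right)\right) - 5 = \left(\sqrt{4 - \frac{29}{3}} - \left(-9 - \frac{2}{3}\right)\right) - 5 = \left(\sqrt{4 - \frac{29}{3}} - - \frac{29}{3}\right) - 5 = \left(\sqrt{- \frac{17}{3}} + \frac{29}{3}\right) - 5 = \left(\frac{i \sqrt{51}}{3} + \frac{29}{3}\right) - 5 = \left(\frac{29}{3} + \frac{i \sqrt{51}}{3}\right) - 5 = \frac{14}{3} + \frac{i \sqrt{51}}{3}$)
$q{\left(y,h \right)} = h + y$
$-4028 + q{\left(-131,I{\left(f{\left(-4,3 \right)},-9 \right)} \right)} = -4028 - \left(131 - \left(\frac{14}{3} + \frac{i \sqrt{51}}{3}\right) \left(-9\right)\right) = -4028 - \left(173 + 3 i \sqrt{51}\right) = -4201 - 3 i \sqrt{51}$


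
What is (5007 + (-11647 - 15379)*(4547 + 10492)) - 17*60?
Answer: -406440027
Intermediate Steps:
(5007 + (-11647 - 15379)*(4547 + 10492)) - 17*60 = (5007 - 27026*15039) - 1020 = (5007 - 406444014) - 1020 = -406439007 - 1020 = -406440027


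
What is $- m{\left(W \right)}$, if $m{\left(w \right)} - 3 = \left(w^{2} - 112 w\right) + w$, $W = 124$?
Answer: $-1615$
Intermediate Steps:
$m{\left(w \right)} = 3 + w^{2} - 111 w$ ($m{\left(w \right)} = 3 + \left(\left(w^{2} - 112 w\right) + w\right) = 3 + \left(w^{2} - 111 w\right) = 3 + w^{2} - 111 w$)
$- m{\left(W \right)} = - (3 + 124^{2} - 13764) = - (3 + 15376 - 13764) = \left(-1\right) 1615 = -1615$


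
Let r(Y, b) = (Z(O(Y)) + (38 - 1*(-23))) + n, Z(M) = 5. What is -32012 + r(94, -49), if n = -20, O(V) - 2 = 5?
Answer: -31966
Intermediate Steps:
O(V) = 7 (O(V) = 2 + 5 = 7)
r(Y, b) = 46 (r(Y, b) = (5 + (38 - 1*(-23))) - 20 = (5 + (38 + 23)) - 20 = (5 + 61) - 20 = 66 - 20 = 46)
-32012 + r(94, -49) = -32012 + 46 = -31966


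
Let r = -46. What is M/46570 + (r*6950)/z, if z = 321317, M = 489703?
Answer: 142461469851/14963732690 ≈ 9.5204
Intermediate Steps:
M/46570 + (r*6950)/z = 489703/46570 - 46*6950/321317 = 489703*(1/46570) - 319700*1/321317 = 489703/46570 - 319700/321317 = 142461469851/14963732690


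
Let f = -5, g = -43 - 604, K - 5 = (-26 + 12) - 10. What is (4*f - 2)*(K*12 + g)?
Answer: 19250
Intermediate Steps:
K = -19 (K = 5 + ((-26 + 12) - 10) = 5 + (-14 - 10) = 5 - 24 = -19)
g = -647
(4*f - 2)*(K*12 + g) = (4*(-5) - 2)*(-19*12 - 647) = (-20 - 2)*(-228 - 647) = -22*(-875) = 19250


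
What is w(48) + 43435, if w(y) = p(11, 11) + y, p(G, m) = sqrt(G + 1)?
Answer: 43483 + 2*sqrt(3) ≈ 43486.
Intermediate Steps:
p(G, m) = sqrt(1 + G)
w(y) = y + 2*sqrt(3) (w(y) = sqrt(1 + 11) + y = sqrt(12) + y = 2*sqrt(3) + y = y + 2*sqrt(3))
w(48) + 43435 = (48 + 2*sqrt(3)) + 43435 = 43483 + 2*sqrt(3)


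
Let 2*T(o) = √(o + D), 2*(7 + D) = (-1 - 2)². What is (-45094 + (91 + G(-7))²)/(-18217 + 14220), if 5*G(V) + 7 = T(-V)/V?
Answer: 363245223/39170600 + 96*√2/99925 ≈ 9.2748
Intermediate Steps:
D = -5/2 (D = -7 + (-1 - 2)²/2 = -7 + (½)*(-3)² = -7 + (½)*9 = -7 + 9/2 = -5/2 ≈ -2.5000)
T(o) = √(-5/2 + o)/2 (T(o) = √(o - 5/2)/2 = √(-5/2 + o)/2)
G(V) = -7/5 + √(-10 - 4*V)/(20*V) (G(V) = -7/5 + ((√(-10 + 4*(-V))/4)/V)/5 = -7/5 + ((√(-10 - 4*V)/4)/V)/5 = -7/5 + (√(-10 - 4*V)/(4*V))/5 = -7/5 + √(-10 - 4*V)/(20*V))
(-45094 + (91 + G(-7))²)/(-18217 + 14220) = (-45094 + (91 + (-7/5 + (1/20)*√(-10 - 4*(-7))/(-7)))²)/(-18217 + 14220) = (-45094 + (91 + (-7/5 + (1/20)*(-⅐)*√(-10 + 28)))²)/(-3997) = (-45094 + (91 + (-7/5 + (1/20)*(-⅐)*√18))²)*(-1/3997) = (-45094 + (91 + (-7/5 + (1/20)*(-⅐)*(3*√2)))²)*(-1/3997) = (-45094 + (91 + (-7/5 - 3*√2/140))²)*(-1/3997) = (-45094 + (448/5 - 3*√2/140)²)*(-1/3997) = 6442/571 - (448/5 - 3*√2/140)²/3997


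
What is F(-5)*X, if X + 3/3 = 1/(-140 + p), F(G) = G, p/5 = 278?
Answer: 1249/250 ≈ 4.9960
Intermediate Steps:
p = 1390 (p = 5*278 = 1390)
X = -1249/1250 (X = -1 + 1/(-140 + 1390) = -1 + 1/1250 = -1249/1250 ≈ -0.99920)
F(-5)*X = -5*(-1249/1250) = 1249/250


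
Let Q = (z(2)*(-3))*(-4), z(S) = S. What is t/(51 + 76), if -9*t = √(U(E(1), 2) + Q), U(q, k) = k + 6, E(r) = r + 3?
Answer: -4*√2/1143 ≈ -0.0049491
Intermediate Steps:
E(r) = 3 + r
Q = 24 (Q = (2*(-3))*(-4) = -6*(-4) = 24)
U(q, k) = 6 + k
t = -4*√2/9 (t = -√((6 + 2) + 24)/9 = -√(8 + 24)/9 = -4*√2/9 ≈ -0.62854)
t/(51 + 76) = (-4*√2/9)/(51 + 76) = -4*√2/9/127 = -4*√2/9*(1/127) = -4*√2/1143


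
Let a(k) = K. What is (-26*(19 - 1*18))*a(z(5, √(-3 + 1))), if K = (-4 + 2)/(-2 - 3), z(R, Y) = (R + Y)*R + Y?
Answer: -52/5 ≈ -10.400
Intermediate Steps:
z(R, Y) = Y + R*(R + Y) (z(R, Y) = R*(R + Y) + Y = Y + R*(R + Y))
K = ⅖ (K = -2/(-5) = -2*(-⅕) = ⅖ ≈ 0.40000)
a(k) = ⅖
(-26*(19 - 1*18))*a(z(5, √(-3 + 1))) = -26*(19 - 1*18)*(⅖) = -26*(19 - 18)*(⅖) = -26*1*(⅖) = -26*⅖ = -52/5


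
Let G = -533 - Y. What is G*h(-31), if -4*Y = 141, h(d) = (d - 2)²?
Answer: -2168199/4 ≈ -5.4205e+5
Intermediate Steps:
h(d) = (-2 + d)²
Y = -141/4 (Y = -¼*141 = -141/4 ≈ -35.250)
G = -1991/4 (G = -533 - 1*(-141/4) = -533 + 141/4 = -1991/4 ≈ -497.75)
G*h(-31) = -1991*(-2 - 31)²/4 = -1991/4*(-33)² = -1991/4*1089 = -2168199/4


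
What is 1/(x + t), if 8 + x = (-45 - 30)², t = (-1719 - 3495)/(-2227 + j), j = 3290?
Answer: 1063/5965657 ≈ 0.00017819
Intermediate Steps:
t = -5214/1063 (t = (-1719 - 3495)/(-2227 + 3290) = -5214/1063 ≈ -4.9050)
x = 5617 (x = -8 + (-45 - 30)² = -8 + (-75)² = -8 + 5625 = 5617)
1/(x + t) = 1/(5617 - 5214/1063) = 1/(5965657/1063) = 1063/5965657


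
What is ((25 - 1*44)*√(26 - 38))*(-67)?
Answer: 2546*I*√3 ≈ 4409.8*I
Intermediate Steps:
((25 - 1*44)*√(26 - 38))*(-67) = ((25 - 44)*√(-12))*(-67) = -38*I*√3*(-67) = 2546*I*√3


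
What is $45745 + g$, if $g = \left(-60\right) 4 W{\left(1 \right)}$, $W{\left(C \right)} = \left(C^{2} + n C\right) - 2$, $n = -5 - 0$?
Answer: $47185$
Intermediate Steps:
$n = -5$ ($n = -5 + 0 = -5$)
$W{\left(C \right)} = -2 + C^{2} - 5 C$ ($W{\left(C \right)} = \left(C^{2} - 5 C\right) - 2 = -2 + C^{2} - 5 C$)
$g = 1440$ ($g = \left(-60\right) 4 \left(-2 + 1^{2} - 5\right) = - 240 \left(-2 + 1 - 5\right) = \left(-240\right) \left(-6\right) = 1440$)
$45745 + g = 45745 + 1440 = 47185$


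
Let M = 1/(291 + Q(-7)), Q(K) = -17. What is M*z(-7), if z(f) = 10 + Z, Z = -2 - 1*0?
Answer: 4/137 ≈ 0.029197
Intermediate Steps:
Z = -2 (Z = -2 + 0 = -2)
z(f) = 8 (z(f) = 10 - 2 = 8)
M = 1/274 (M = 1/(291 - 17) = 1/274 ≈ 0.0036496)
M*z(-7) = (1/274)*8 = 4/137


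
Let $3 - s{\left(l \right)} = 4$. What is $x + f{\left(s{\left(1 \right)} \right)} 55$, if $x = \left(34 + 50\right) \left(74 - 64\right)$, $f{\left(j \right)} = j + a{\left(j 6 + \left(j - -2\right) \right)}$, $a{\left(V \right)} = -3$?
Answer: $620$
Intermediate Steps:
$s{\left(l \right)} = -1$ ($s{\left(l \right)} = 3 - 4 = -1$)
$f{\left(j \right)} = -3 + j$ ($f{\left(j \right)} = j - 3 = -3 + j$)
$x = 840$ ($x = 84 \cdot 10 = 840$)
$x + f{\left(s{\left(1 \right)} \right)} 55 = 840 + \left(-3 - 1\right) 55 = 840 - 220 = 620$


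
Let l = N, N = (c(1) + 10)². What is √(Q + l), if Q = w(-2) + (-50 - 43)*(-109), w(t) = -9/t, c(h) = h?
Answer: 5*√1642/2 ≈ 101.30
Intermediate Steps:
N = 121 (N = (1 + 10)² = 11² = 121)
l = 121
Q = 20283/2 (Q = -9/(-2) + (-50 - 43)*(-109) = -9*(-½) - 93*(-109) = 9/2 + 10137 = 20283/2 ≈ 10142.)
√(Q + l) = √(20283/2 + 121) = √(20525/2) = 5*√1642/2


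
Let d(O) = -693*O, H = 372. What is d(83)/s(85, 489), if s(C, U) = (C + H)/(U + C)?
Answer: -33015906/457 ≈ -72245.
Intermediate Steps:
s(C, U) = (372 + C)/(C + U) (s(C, U) = (C + 372)/(U + C) = (372 + C)/(C + U))
d(83)/s(85, 489) = (-693*83)/(((372 + 85)/(85 + 489))) = -57519/(457/574) = -57519/((1/574)*457) = -57519/457/574 = -57519*574/457 = -33015906/457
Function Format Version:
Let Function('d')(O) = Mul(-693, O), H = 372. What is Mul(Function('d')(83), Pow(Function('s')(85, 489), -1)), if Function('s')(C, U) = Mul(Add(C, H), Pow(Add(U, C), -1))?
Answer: Rational(-33015906, 457) ≈ -72245.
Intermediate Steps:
Function('s')(C, U) = Mul(Pow(Add(C, U), -1), Add(372, C)) (Function('s')(C, U) = Mul(Add(C, 372), Pow(Add(U, C), -1)) = Mul(Add(372, C), Pow(Add(C, U), -1)) = Mul(Pow(Add(C, U), -1), Add(372, C)))
Mul(Function('d')(83), Pow(Function('s')(85, 489), -1)) = Mul(Mul(-693, 83), Pow(Mul(Pow(Add(85, 489), -1), Add(372, 85)), -1)) = Mul(-57519, Pow(Mul(Pow(574, -1), 457), -1)) = Mul(-57519, Pow(Mul(Rational(1, 574), 457), -1)) = Mul(-57519, Pow(Rational(457, 574), -1)) = Mul(-57519, Rational(574, 457)) = Rational(-33015906, 457)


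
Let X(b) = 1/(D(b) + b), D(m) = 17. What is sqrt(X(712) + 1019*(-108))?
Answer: I*sqrt(80227907)/27 ≈ 331.74*I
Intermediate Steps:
X(b) = 1/(17 + b)
sqrt(X(712) + 1019*(-108)) = sqrt(1/(17 + 712) + 1019*(-108)) = sqrt(1/729 - 110052) = sqrt(-80227907/729) = I*sqrt(80227907)/27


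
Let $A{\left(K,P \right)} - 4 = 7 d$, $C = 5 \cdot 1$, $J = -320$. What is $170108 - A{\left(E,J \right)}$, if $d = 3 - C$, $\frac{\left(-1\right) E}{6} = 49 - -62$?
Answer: $170118$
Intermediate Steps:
$C = 5$
$E = -666$ ($E = - 6 \left(49 - -62\right) = - 6 \left(49 + 62\right) = \left(-6\right) 111 = -666$)
$d = -2$ ($d = 3 - 5 = -2$)
$A{\left(K,P \right)} = -10$ ($A{\left(K,P \right)} = 4 + 7 \left(-2\right) = 4 - 14 = -10$)
$170108 - A{\left(E,J \right)} = 170108 - -10 = 170108 + 10 = 170118$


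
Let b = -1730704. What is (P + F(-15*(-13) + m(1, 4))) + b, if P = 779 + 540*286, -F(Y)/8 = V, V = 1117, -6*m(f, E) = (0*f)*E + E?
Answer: -1584421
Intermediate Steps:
m(f, E) = -E/6 (m(f, E) = -((0*f)*E + E)/6 = -(0*E + E)/6 = -(0 + E)/6 = -E/6)
F(Y) = -8936 (F(Y) = -8*1117 = -8936)
P = 155219 (P = 779 + 154440 = 155219)
(P + F(-15*(-13) + m(1, 4))) + b = (155219 - 8936) - 1730704 = 146283 - 1730704 = -1584421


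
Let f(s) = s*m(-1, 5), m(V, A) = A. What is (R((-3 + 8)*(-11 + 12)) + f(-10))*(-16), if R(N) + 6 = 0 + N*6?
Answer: 416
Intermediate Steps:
R(N) = -6 + 6*N (R(N) = -6 + (0 + N*6) = -6 + (0 + 6*N) = -6 + 6*N)
f(s) = 5*s (f(s) = s*5 = 5*s)
(R((-3 + 8)*(-11 + 12)) + f(-10))*(-16) = ((-6 + 6*((-3 + 8)*(-11 + 12))) + 5*(-10))*(-16) = ((-6 + 6*(5*1)) - 50)*(-16) = ((-6 + 6*5) - 50)*(-16) = ((-6 + 30) - 50)*(-16) = (24 - 50)*(-16) = -26*(-16) = 416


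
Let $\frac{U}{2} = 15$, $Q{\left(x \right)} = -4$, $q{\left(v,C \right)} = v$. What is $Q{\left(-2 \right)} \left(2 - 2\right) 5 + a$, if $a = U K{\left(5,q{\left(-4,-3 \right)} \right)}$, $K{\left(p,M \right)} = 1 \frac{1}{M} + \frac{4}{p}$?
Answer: $\frac{33}{2} \approx 16.5$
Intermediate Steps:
$K{\left(p,M \right)} = \frac{1}{M} + \frac{4}{p}$
$U = 30$ ($U = 2 \cdot 15 = 30$)
$a = \frac{33}{2}$ ($a = 30 \left(\frac{1}{-4} + \frac{4}{5}\right) = 30 \left(- \frac{1}{4} + 4 \cdot \frac{1}{5}\right) = 30 \left(- \frac{1}{4} + \frac{4}{5}\right) = 30 \cdot \frac{11}{20} = \frac{33}{2} \approx 16.5$)
$Q{\left(-2 \right)} \left(2 - 2\right) 5 + a = - 4 \left(2 - 2\right) 5 + \frac{33}{2} = \left(-4\right) 0 \cdot 5 + \frac{33}{2} = 0 \cdot 5 + \frac{33}{2} = 0 + \frac{33}{2} = \frac{33}{2}$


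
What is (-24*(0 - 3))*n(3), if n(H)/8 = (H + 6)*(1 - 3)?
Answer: -10368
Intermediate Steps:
n(H) = -96 - 16*H (n(H) = 8*((H + 6)*(1 - 3)) = 8*((6 + H)*(-2)) = 8*(-12 - 2*H) = -96 - 16*H)
(-24*(0 - 3))*n(3) = (-24*(0 - 3))*(-96 - 16*3) = (-24*(-3))*(-96 - 48) = 72*(-144) = -10368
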